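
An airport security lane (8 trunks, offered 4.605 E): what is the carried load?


B(8,4.605) = 0.052545 (Erlang-B)
Carried load = a(1 − B) = 4.605·(1 − 0.052545) = 4.605·0.947455 = 4.3630 E

Final: 4.3630 Erlangs


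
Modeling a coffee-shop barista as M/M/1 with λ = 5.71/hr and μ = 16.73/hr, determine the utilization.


ρ = λ/μ = 5.71/16.73 = 0.3413

Final: 0.3413


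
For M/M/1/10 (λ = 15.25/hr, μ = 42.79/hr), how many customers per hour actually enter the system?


ρ = 0.3564; P_K = (1−ρ)ρ^10/(1−ρ^11) = 0.00002128
λ_eff = λ(1 − P_K) = 15.25·(1 − 0.00002128) = 15.25·0.999979 = 15.2497 /hr

Final: 15.2497 /hr


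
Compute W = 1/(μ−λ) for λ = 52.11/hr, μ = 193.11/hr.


W = 1/(μ−λ) = 1/(193.11 − 52.11) = 1/141.00 = 0.007092 hr

Final: 0.007092 hr


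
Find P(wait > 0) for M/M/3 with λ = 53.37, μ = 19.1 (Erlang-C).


a = λ/μ = 2.7942; ρ = a/3 = 0.9314
P₀ = 0.016471 (from M/M/c formula)
C(c,a) = [a^c/(c!(1−ρ))]·P₀ = [21.81682/(6·0.06859)]·0.016471
= 53.01543·0.016471 = 0.873206

Final: 0.873206


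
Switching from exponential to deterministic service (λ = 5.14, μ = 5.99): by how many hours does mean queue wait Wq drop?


ρ = 5.14/5.99 = 0.8581
Wq(M/M/1) = ρ/(μ−λ) = 0.8581/0.8500 = 1.00953 hr
Wq(M/D/1) = ρ/(2(μ−λ)) = 0.50476 hr
Savings = 1.00953 − 0.50476 = 0.50476 hr

Final: 0.50476 hr


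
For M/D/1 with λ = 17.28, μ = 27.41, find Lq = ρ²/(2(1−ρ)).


ρ = 17.28/27.41 = 0.6304
M/D/1: Lq = ρ²/(2(1−ρ)) = 0.3974/(2·0.3696) = 0.53770

Final: 0.53770


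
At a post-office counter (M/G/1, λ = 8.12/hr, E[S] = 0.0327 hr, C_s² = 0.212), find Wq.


ρ = λ·E[S] = 8.12·0.0327 = 0.2655
E[S²] = E[S]²(1+C_s²) = 0.0327²·(1+0.212) = 0.001296
Wq = λ·E[S²]/(2(1−ρ)) = 8.12·0.001296/(2·0.7345) = 0.007164 hr

Final: 0.007164 hr


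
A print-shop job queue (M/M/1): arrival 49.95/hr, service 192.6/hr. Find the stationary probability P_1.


ρ = 49.95/192.6 = 0.2593
P_n = (1−ρ)·ρ^n = (1 − 0.2593)·0.2593^1 = 0.7407·0.259346 = 0.192086

Final: 0.192086


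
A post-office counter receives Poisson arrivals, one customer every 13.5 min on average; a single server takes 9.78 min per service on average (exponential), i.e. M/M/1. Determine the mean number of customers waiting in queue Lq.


λ = 60/13.5 = 4.4444 /hr
μ = 60/9.78 = 6.1350 /hr
ρ = λ/μ = 4.4444/6.1350 = 0.7244
Lq = ρ²/(1−ρ) = 0.5248/0.2756 = 1.9046

Final: 1.9046


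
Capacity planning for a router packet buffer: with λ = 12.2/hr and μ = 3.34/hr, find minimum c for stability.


Stability requires cμ > λ ⇔ c > λ/μ.
λ/μ = 12.2/3.34 = 3.6527
Minimum integer c = ⌊3.6527⌋ + 1 = 4
Check: 4·3.34 = 13.36 > 12.2, while 3·3.34 = 10.02 ≤ 12.2

Final: 4 servers


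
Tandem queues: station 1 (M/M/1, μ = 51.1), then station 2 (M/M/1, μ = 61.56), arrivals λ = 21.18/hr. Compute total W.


Each node sees arrival rate λ = 21.18/hr (tandem ⇒ throughput preserved).
W₁ = 1/(μ₁−λ) = 1/(51.1−21.18) = 0.03342 hr
W₂ = 1/(μ₂−λ) = 1/(61.56−21.18) = 0.02476 hr
W_total = W₁ + W₂ = 0.03342 + 0.02476 = 0.05819 hr

Final: 0.05819 hr


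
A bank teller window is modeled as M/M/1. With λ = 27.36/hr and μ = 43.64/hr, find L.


ρ = λ/μ = 27.36/43.64 = 0.6269
L = ρ/(1−ρ) = 0.6269/(1 − 0.6269) = 0.6269/0.3731 = 1.6806

Final: 1.6806


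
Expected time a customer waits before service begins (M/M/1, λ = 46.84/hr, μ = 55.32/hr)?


ρ = 46.84/55.32 = 0.8467
Wq = ρ/(μ−λ) = 0.8467/(55.32 − 46.84) = 0.8467/8.48 = 0.09985 hr

Final: 0.09985 hr


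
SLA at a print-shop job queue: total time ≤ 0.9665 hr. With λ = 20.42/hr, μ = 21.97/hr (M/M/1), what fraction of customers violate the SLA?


W ~ Exponential(μ−λ) for M/M/1.
μ − λ = 21.97 − 20.42 = 1.5500
P(W > t) = e^{−(μ−λ)t} = e^{−1.4981} = 0.223560

Final: 0.223560


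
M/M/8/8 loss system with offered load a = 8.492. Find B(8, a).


B(c,a) = (a^c/c!) / Σ_{k=0}^{c} a^k/k!
a^8/8! = 670.747960
Σ terms (k=0..8): 1.00000 + 8.49200 + 36.05703 + 102.06544 + 216.68493 + 368.01768 + 520.86769 + 631.88691 + 670.74796 = 2555.819638
B = 670.747960/2555.819638 = 0.262439

Final: 0.262439


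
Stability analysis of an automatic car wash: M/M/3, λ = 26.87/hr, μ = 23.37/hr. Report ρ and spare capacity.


Total capacity cμ = 3·23.37 = 70.11/hr
ρ = λ/(cμ) = 26.87/70.11 = 0.3833
Stable ⇔ ρ < 1: YES
Spare capacity = cμ − λ = 70.11 − 26.87 = 43.24/hr

Final: ρ = 0.3833; stable; margin = 43.24/hr


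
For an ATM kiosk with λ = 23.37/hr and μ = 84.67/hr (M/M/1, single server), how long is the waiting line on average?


ρ = 23.37/84.67 = 0.2760
Lq = ρ²/(1−ρ) = 0.07618/0.7240 = 0.1052

Final: 0.1052


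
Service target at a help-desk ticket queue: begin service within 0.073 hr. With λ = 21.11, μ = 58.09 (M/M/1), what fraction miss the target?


ρ = 21.11/58.09 = 0.3634
P(Wq > t) = ρ·e^{−(μ−λ)t} = 0.3634·e^{−2.6995}
= 0.3634·0.067236 = 0.024434

Final: 0.024434


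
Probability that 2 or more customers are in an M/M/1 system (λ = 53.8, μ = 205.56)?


ρ = 53.8/205.56 = 0.2617
P(N ≥ n) = ρ^n = 0.2617^2 = 0.068499

Final: 0.068499


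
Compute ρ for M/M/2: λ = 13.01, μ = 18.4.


ρ = λ/(cμ) = 13.01/(2·18.4) = 13.01/36.80 = 0.3535

Final: 0.3535


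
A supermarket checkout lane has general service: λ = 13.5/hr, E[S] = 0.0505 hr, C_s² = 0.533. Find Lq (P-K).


ρ = λ·E[S] = 13.5·0.0505 = 0.6818
Lq = ρ²(1+C_s²)/(2(1−ρ)) = 0.4648·(1+0.533)/(2·0.3182)
= 0.4648·1.5330/0.6365 = 1.11942

Final: 1.11942


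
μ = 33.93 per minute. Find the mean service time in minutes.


Mean service time = 1/μ = 1/33.93 minute = 0.02947 minute
In minutes: 0.02947 × 1 = 0.02947 min

Final: 0.02947 min


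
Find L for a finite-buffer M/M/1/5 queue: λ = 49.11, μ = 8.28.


ρ = 49.11/8.28 = 5.9312
L = ρ[1 − (K+1)ρ^K + Kρ^(K+1)] / [(1−ρ)(1−ρ^(K+1))]
Numerator: 5.9312·(1 − 6·7340.032565 + 5·43534.903294) = 1029858.770316
Denominator: (-4.9312)·(-43533.903294) = 214672.617331
L = 1029858.770316/214672.617331 = 4.7973

Final: 4.7973


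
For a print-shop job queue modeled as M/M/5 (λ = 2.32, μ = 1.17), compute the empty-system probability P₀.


a = λ/μ = 2.32/1.17 = 1.9829; ρ = a/c = 0.3966
Σ_{k=0}^{4} a^k/k! (terms k=0..4) = 1.00000 + 1.98291 + 1.96596 + 1.29944 + 0.64417 = 6.89247
Tail: a^5/(5!(1−ρ)) = 30.65566/(120·0.6034) = 0.42336
P₀ = 1/(6.89247 + 0.42336) = 1/7.31583 = 0.136690

Final: 0.136690


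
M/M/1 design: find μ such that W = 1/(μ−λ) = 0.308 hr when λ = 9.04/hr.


W = 1/(μ−λ) ⇒ μ − λ = 1/W = 1/0.308 = 3.2468
μ = λ + 1/W = 9.04 + 3.2468 = 12.2868 per hr

Final: 12.2868 /hr


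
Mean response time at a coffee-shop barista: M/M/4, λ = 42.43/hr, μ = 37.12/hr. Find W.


a = 1.1430; ρ = 0.2858; P₀ = 0.317982
Lq = P₀·a^c·ρ/(c!(1−ρ)²) = 0.01267
Wq = Lq/λ = 0.01267/42.43 = 0.0002986 hr
W = Wq + 1/μ = 0.0002986 + 0.02694 = 0.02724 hr

Final: 0.02724 hr


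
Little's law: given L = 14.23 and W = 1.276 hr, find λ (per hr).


λ = L/W = 14.23/1.276 = 11.1520 /hr

Final: 11.1520 /hr


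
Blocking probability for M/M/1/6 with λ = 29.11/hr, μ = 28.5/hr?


ρ = λ/μ = 29.11/28.5 = 1.0214
P_K = (1−ρ)ρ^K/(1−ρ^(K+1)) = (-0.02140·1.135492)/(1 − 1.159795)
= -0.024304/-0.159795 = 0.152091

Final: 0.152091


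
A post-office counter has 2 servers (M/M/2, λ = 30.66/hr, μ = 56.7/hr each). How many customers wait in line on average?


a = λ/μ = 0.5407; ρ = a/2 = 0.2704
P₀ = 0.574344
Lq = P₀·a^c·ρ / (c!·(1−ρ)²) = 0.574344·0.29240·0.2704/(2·0.53236)
= 0.04265

Final: 0.04265


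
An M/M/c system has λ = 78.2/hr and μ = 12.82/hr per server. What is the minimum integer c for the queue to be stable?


Stability requires cμ > λ ⇔ c > λ/μ.
λ/μ = 78.2/12.82 = 6.0998
Minimum integer c = ⌊6.0998⌋ + 1 = 7
Check: 7·12.82 = 89.74 > 78.2, while 6·12.82 = 76.92 ≤ 78.2

Final: 7 servers


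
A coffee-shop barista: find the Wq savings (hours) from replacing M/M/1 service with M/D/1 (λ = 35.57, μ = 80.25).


ρ = 35.57/80.25 = 0.4432
Wq(M/M/1) = ρ/(μ−λ) = 0.4432/44.68 = 0.009920 hr
Wq(M/D/1) = ρ/(2(μ−λ)) = 0.004960 hr
Savings = 0.009920 − 0.004960 = 0.004960 hr

Final: 0.004960 hr


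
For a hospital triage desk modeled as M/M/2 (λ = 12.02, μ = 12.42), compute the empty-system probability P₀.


a = λ/μ = 12.02/12.42 = 0.9678; ρ = a/c = 0.4839
Σ_{k=0}^{1} a^k/k! (terms k=0..1) = 1.00000 + 0.96779 = 1.96779
Tail: a^2/(2!(1−ρ)) = 0.93662/(2·0.5161) = 0.90740
P₀ = 1/(1.96779 + 0.90740) = 1/2.87520 = 0.347802

Final: 0.347802


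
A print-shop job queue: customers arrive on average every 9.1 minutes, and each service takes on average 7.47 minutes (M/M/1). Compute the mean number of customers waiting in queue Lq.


λ = 60/9.1 = 6.5934 /hr
μ = 60/7.47 = 8.0321 /hr
ρ = λ/μ = 6.5934/8.0321 = 0.8209
Lq = ρ²/(1−ρ) = 0.6738/0.1791 = 3.7619

Final: 3.7619


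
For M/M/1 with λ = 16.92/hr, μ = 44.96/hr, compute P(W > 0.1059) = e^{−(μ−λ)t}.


W ~ Exponential(μ−λ) for M/M/1.
μ − λ = 44.96 − 16.92 = 28.0400
P(W > t) = e^{−(μ−λ)t} = e^{−2.9694} = 0.051332

Final: 0.051332


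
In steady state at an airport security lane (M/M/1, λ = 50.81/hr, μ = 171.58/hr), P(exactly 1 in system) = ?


ρ = 50.81/171.58 = 0.2961
P_n = (1−ρ)·ρ^n = (1 − 0.2961)·0.2961^1 = 0.7039·0.296130 = 0.208437

Final: 0.208437


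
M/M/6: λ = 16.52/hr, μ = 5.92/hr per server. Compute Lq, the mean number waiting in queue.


a = λ/μ = 2.7905; ρ = a/6 = 0.4651
P₀ = 0.060721
Lq = P₀·a^c·ρ / (c!·(1−ρ)²) = 0.060721·472.20439·0.4651/(720·0.28613)
= 0.06473

Final: 0.06473


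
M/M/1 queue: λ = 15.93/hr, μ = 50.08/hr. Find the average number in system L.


ρ = λ/μ = 15.93/50.08 = 0.3181
L = ρ/(1−ρ) = 0.3181/(1 − 0.3181) = 0.3181/0.6819 = 0.4665

Final: 0.4665


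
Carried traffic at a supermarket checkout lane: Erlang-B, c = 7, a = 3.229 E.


B(7,3.229) = 0.029271 (Erlang-B)
Carried load = a(1 − B) = 3.229·(1 − 0.029271) = 3.229·0.970729 = 3.1345 E

Final: 3.1345 Erlangs


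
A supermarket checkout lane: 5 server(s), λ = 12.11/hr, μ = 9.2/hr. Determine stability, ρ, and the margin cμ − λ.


Total capacity cμ = 5·9.2 = 46.00/hr
ρ = λ/(cμ) = 12.11/46.00 = 0.2633
Stable ⇔ ρ < 1: YES
Spare capacity = cμ − λ = 46.00 − 12.11 = 33.89/hr

Final: ρ = 0.2633; stable; margin = 33.89/hr


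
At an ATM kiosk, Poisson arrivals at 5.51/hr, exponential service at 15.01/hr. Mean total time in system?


W = 1/(μ−λ) = 1/(15.01 − 5.51) = 1/9.50 = 0.1053 hr

Final: 0.1053 hr


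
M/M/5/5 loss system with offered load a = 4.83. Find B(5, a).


B(c,a) = (a^c/c!) / Σ_{k=0}^{c} a^k/k!
a^5/5! = 21.905562
Σ terms (k=0..5): 1.00000 + 4.83000 + 11.66445 + 18.77976 + 22.67657 + 21.90556 = 80.856343
B = 21.905562/80.856343 = 0.270920

Final: 0.270920


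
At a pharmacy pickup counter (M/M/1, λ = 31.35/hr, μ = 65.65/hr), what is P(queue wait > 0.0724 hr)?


ρ = 31.35/65.65 = 0.4775
P(Wq > t) = ρ·e^{−(μ−λ)t} = 0.4775·e^{−2.4833}
= 0.4775·0.083466 = 0.039858

Final: 0.039858


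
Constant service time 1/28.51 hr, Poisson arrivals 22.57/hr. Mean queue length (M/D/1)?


ρ = 22.57/28.51 = 0.7917
M/D/1: Lq = ρ²/(2(1−ρ)) = 0.6267/(2·0.2083) = 1.50401

Final: 1.50401


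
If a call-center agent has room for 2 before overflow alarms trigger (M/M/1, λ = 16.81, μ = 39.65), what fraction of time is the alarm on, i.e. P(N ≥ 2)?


ρ = 16.81/39.65 = 0.4240
P(N ≥ n) = ρ^n = 0.4240^2 = 0.179742

Final: 0.179742


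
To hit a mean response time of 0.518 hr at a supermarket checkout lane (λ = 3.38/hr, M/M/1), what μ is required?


W = 1/(μ−λ) ⇒ μ − λ = 1/W = 1/0.518 = 1.9305
μ = λ + 1/W = 3.38 + 1.9305 = 5.3105 per hr

Final: 5.3105 /hr


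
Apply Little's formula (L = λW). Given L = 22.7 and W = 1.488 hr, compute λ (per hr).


λ = L/W = 22.7/1.488 = 15.2554 /hr

Final: 15.2554 /hr


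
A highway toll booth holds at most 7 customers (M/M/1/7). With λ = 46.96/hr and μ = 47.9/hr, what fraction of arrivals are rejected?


ρ = λ/μ = 46.96/47.9 = 0.9804
P_K = (1−ρ)ρ^K/(1−ρ^(K+1)) = (0.01962·0.870458)/(1 − 0.853376)
= 0.017082/0.146624 = 0.116503

Final: 0.116503


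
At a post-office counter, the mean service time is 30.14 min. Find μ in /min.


μ = 1/(service time) in consistent units.
1 minute = 1 min, so μ = 1/30.14 = 0.03318 per minute

Final: 0.03318 /min


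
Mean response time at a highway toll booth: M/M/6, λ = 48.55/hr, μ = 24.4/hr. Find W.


a = 1.9898; ρ = 0.3316; P₀ = 0.136533
Lq = P₀·a^c·ρ/(c!(1−ρ)²) = 0.008736
Wq = Lq/λ = 0.008736/48.55 = 0.0001799 hr
W = Wq + 1/μ = 0.0001799 + 0.04098 = 0.04116 hr

Final: 0.04116 hr


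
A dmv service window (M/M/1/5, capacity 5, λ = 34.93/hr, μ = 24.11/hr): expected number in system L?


ρ = 34.93/24.11 = 1.4488
L = ρ[1 − (K+1)ρ^K + Kρ^(K+1)] / [(1−ρ)(1−ρ^(K+1))]
Numerator: 1.4488·(1 − 6·6.382736 + 5·9.247157) = 12.951151
Denominator: (-0.4488)·(-8.247157) = 3.701130
L = 12.951151/3.701130 = 3.4992

Final: 3.4992


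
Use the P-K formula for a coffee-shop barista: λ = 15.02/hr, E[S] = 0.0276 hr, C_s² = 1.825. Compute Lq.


ρ = λ·E[S] = 15.02·0.0276 = 0.4146
Lq = ρ²(1+C_s²)/(2(1−ρ)) = 0.1719·(1+1.825)/(2·0.5854)
= 0.1719·2.8250/1.1709 = 0.41463

Final: 0.41463


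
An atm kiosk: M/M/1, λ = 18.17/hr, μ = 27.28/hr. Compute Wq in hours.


ρ = 18.17/27.28 = 0.6661
Wq = ρ/(μ−λ) = 0.6661/(27.28 − 18.17) = 0.6661/9.11 = 0.07311 hr

Final: 0.07311 hr


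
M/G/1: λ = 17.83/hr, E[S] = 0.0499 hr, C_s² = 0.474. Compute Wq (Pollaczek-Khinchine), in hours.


ρ = λ·E[S] = 17.83·0.0499 = 0.8897
E[S²] = E[S]²(1+C_s²) = 0.0499²·(1+0.474) = 0.003670
Wq = λ·E[S²]/(2(1−ρ)) = 17.83·0.003670/(2·0.1103) = 0.29670 hr

Final: 0.29670 hr


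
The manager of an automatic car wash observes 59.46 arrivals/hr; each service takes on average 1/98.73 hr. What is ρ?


ρ = λ/μ = 59.46/98.73 = 0.6022

Final: 0.6022


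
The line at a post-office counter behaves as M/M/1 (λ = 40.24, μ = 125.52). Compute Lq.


ρ = 40.24/125.52 = 0.3206
Lq = ρ²/(1−ρ) = 0.1028/0.6794 = 0.1513

Final: 0.1513


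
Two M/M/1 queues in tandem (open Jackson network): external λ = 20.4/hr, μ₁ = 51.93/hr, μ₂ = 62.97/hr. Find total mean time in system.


Each node sees arrival rate λ = 20.4/hr (tandem ⇒ throughput preserved).
W₁ = 1/(μ₁−λ) = 1/(51.93−20.4) = 0.03172 hr
W₂ = 1/(μ₂−λ) = 1/(62.97−20.4) = 0.02349 hr
W_total = W₁ + W₂ = 0.03172 + 0.02349 = 0.05521 hr

Final: 0.05521 hr


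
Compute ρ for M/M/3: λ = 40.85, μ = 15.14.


ρ = λ/(cμ) = 40.85/(3·15.14) = 40.85/45.42 = 0.8994

Final: 0.8994


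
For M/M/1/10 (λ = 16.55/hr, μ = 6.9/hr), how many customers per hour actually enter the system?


ρ = 2.3986; P_K = (1−ρ)ρ^10/(1−ρ^11) = 0.583120
λ_eff = λ(1 − P_K) = 16.55·(1 − 0.583120) = 16.55·0.416880 = 6.8994 /hr

Final: 6.8994 /hr


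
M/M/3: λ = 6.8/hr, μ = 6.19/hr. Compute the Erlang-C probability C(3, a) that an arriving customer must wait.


a = λ/μ = 1.0985; ρ = a/3 = 0.3662
P₀ = 0.327809 (from M/M/c formula)
C(c,a) = [a^c/(c!(1−ρ))]·P₀ = [1.32573/(6·0.6338)]·0.327809
= 0.34861·0.327809 = 0.114277

Final: 0.114277


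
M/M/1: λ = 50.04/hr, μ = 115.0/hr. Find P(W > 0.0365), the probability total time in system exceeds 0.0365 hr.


W ~ Exponential(μ−λ) for M/M/1.
μ − λ = 115.0 − 50.04 = 64.9600
P(W > t) = e^{−(μ−λ)t} = e^{−2.3710} = 0.093384

Final: 0.093384


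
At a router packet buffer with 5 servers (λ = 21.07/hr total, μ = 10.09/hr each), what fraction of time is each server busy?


ρ = λ/(cμ) = 21.07/(5·10.09) = 21.07/50.45 = 0.4176

Final: 0.4176


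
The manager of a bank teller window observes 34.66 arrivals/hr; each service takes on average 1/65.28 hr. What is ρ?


ρ = λ/μ = 34.66/65.28 = 0.5309

Final: 0.5309


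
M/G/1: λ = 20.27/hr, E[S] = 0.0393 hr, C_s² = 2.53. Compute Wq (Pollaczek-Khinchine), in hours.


ρ = λ·E[S] = 20.27·0.0393 = 0.7966
E[S²] = E[S]²(1+C_s²) = 0.0393²·(1+2.53) = 0.005452
Wq = λ·E[S²]/(2(1−ρ)) = 20.27·0.005452/(2·0.2034) = 0.27168 hr

Final: 0.27168 hr


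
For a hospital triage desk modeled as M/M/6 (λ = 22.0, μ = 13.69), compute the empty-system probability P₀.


a = λ/μ = 22.0/13.69 = 1.6070; ρ = a/c = 0.2678
Σ_{k=0}^{5} a^k/k! (terms k=0..5) = 1.00000 + 1.60701 + 1.29124 + 0.69168 + 0.27789 + 0.08931 = 4.95714
Tail: a^6/(6!(1−ρ)) = 17.22326/(720·0.7322) = 0.03267
P₀ = 1/(4.95714 + 0.03267) = 1/4.98981 = 0.200408

Final: 0.200408


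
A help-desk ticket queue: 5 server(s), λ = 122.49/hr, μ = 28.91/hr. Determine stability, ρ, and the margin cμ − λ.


Total capacity cμ = 5·28.91 = 144.55/hr
ρ = λ/(cμ) = 122.49/144.55 = 0.8474
Stable ⇔ ρ < 1: YES
Spare capacity = cμ − λ = 144.55 − 122.49 = 22.06/hr

Final: ρ = 0.8474; stable; margin = 22.06/hr


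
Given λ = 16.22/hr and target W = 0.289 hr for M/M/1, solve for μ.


W = 1/(μ−λ) ⇒ μ − λ = 1/W = 1/0.289 = 3.4602
μ = λ + 1/W = 16.22 + 3.4602 = 19.6802 per hr

Final: 19.6802 /hr


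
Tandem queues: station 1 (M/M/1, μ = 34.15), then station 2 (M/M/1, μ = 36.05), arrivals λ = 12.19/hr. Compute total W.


Each node sees arrival rate λ = 12.19/hr (tandem ⇒ throughput preserved).
W₁ = 1/(μ₁−λ) = 1/(34.15−12.19) = 0.04554 hr
W₂ = 1/(μ₂−λ) = 1/(36.05−12.19) = 0.04191 hr
W_total = W₁ + W₂ = 0.04554 + 0.04191 = 0.08745 hr

Final: 0.08745 hr


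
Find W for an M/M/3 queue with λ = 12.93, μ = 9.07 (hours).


a = 1.4256; ρ = 0.4752; P₀ = 0.229264
Lq = P₀·a^c·ρ/(c!(1−ρ)²) = 0.19100
Wq = Lq/λ = 0.19100/12.93 = 0.01477 hr
W = Wq + 1/μ = 0.01477 + 0.11025 = 0.12503 hr

Final: 0.12503 hr


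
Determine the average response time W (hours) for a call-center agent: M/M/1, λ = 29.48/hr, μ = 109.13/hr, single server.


W = 1/(μ−λ) = 1/(109.13 − 29.48) = 1/79.65 = 0.01255 hr

Final: 0.01255 hr


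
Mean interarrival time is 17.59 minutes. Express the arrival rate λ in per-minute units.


λ = 1/(interarrival time) in consistent units.
1 minute = 1 min, so λ = 1/17.59 = 0.05685 per minute

Final: 0.05685 /min


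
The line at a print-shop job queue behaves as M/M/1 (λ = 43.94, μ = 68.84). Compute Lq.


ρ = 43.94/68.84 = 0.6383
Lq = ρ²/(1−ρ) = 0.4074/0.3617 = 1.1264

Final: 1.1264


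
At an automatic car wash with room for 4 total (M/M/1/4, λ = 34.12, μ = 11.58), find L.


ρ = 34.12/11.58 = 2.9465
L = ρ[1 − (K+1)ρ^K + Kρ^(K+1)] / [(1−ρ)(1−ρ^(K+1))]
Numerator: 2.9465·(1 − 5·75.370579 + 4·222.076352) = 1509.920533
Denominator: (-1.9465)·(-221.076352) = 430.316147
L = 1509.920533/430.316147 = 3.5089

Final: 3.5089


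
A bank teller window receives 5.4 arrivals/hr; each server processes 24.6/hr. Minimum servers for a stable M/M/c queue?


Stability requires cμ > λ ⇔ c > λ/μ.
λ/μ = 5.4/24.6 = 0.2195
Minimum integer c = ⌊0.2195⌋ + 1 = 1
Check: 1·24.6 = 24.60 > 5.4, while 0·24.6 = 0.00 ≤ 5.4

Final: 1 servers


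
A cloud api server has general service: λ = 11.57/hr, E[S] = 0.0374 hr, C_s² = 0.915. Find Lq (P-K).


ρ = λ·E[S] = 11.57·0.0374 = 0.4327
Lq = ρ²(1+C_s²)/(2(1−ρ)) = 0.1872·(1+0.915)/(2·0.5673)
= 0.1872·1.9150/1.1346 = 0.31605

Final: 0.31605


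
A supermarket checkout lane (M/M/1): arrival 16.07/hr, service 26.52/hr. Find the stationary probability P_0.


ρ = 16.07/26.52 = 0.6060
P_n = (1−ρ)·ρ^n = (1 − 0.6060)·0.6060^0 = 0.3940·1.000000 = 0.394042

Final: 0.394042


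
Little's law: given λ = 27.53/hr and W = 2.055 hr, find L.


L = λW = 27.53·2.055 = 56.5742

Final: 56.5742


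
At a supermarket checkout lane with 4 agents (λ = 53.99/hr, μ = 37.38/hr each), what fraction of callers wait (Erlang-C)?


a = λ/μ = 1.4444; ρ = a/4 = 0.3611
P₀ = 0.234003 (from M/M/c formula)
C(c,a) = [a^c/(c!(1−ρ))]·P₀ = [4.35207/(24·0.6389)]·0.234003
= 0.28382·0.234003 = 0.066415

Final: 0.066415


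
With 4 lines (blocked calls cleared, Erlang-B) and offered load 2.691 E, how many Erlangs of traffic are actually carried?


B(4,2.691) = 0.171443 (Erlang-B)
Carried load = a(1 − B) = 2.691·(1 − 0.171443) = 2.691·0.828557 = 2.2296 E

Final: 2.2296 Erlangs


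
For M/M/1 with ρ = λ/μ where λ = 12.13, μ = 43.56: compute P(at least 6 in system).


ρ = 12.13/43.56 = 0.2785
P(N ≥ n) = ρ^n = 0.2785^6 = 0.0004663

Final: 0.0004663


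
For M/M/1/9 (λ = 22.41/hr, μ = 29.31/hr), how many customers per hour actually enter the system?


ρ = 0.7646; P_K = (1−ρ)ρ^9/(1−ρ^10) = 0.022562
λ_eff = λ(1 − P_K) = 22.41·(1 − 0.022562) = 22.41·0.977438 = 21.9044 /hr

Final: 21.9044 /hr


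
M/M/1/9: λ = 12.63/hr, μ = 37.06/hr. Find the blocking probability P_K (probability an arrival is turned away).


ρ = λ/μ = 12.63/37.06 = 0.3408
P_K = (1−ρ)ρ^K/(1−ρ^(K+1)) = (0.6592·0.00006201)/(1 − 0.00002113)
= 0.00004088/0.999979 = 0.00004088

Final: 0.00004088


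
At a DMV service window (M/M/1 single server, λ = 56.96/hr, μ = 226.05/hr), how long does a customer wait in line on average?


ρ = 56.96/226.05 = 0.2520
Wq = ρ/(μ−λ) = 0.2520/(226.05 − 56.96) = 0.2520/169.09 = 0.001490 hr

Final: 0.001490 hr


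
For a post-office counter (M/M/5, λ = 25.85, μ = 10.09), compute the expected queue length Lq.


a = λ/μ = 2.5619; ρ = a/5 = 0.5124
P₀ = 0.075033
Lq = P₀·a^c·ρ / (c!·(1−ρ)²) = 0.075033·110.36895·0.5124/(120·0.23776)
= 0.14872

Final: 0.14872


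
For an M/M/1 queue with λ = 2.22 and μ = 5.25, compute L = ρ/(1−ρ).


ρ = λ/μ = 2.22/5.25 = 0.4229
L = ρ/(1−ρ) = 0.4229/(1 − 0.4229) = 0.4229/0.5771 = 0.7327

Final: 0.7327


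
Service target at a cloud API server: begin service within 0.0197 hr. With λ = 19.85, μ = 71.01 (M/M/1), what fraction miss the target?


ρ = 19.85/71.01 = 0.2795
P(Wq > t) = ρ·e^{−(μ−λ)t} = 0.2795·e^{−1.0079}
= 0.2795·0.365002 = 0.102032

Final: 0.102032


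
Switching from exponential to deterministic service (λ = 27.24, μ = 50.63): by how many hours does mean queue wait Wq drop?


ρ = 27.24/50.63 = 0.5380
Wq(M/M/1) = ρ/(μ−λ) = 0.5380/23.39 = 0.02300 hr
Wq(M/D/1) = ρ/(2(μ−λ)) = 0.01150 hr
Savings = 0.02300 − 0.01150 = 0.01150 hr

Final: 0.01150 hr


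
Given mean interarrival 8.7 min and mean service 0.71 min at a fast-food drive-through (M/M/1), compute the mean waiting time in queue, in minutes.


λ = 60/8.7 = 6.8966 /hr
μ = 60/0.71 = 84.5070 /hr
ρ = λ/μ = 6.8966/84.5070 = 0.08161
Wq = ρ/(μ−λ) = 0.08161/(84.5070−6.8966) = 0.001052 hr
In minutes: 0.001052·60 = 0.06309 min

Final: 0.06309 min


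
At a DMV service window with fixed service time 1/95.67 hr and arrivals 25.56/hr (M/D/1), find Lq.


ρ = 25.56/95.67 = 0.2672
M/D/1: Lq = ρ²/(2(1−ρ)) = 0.07138/(2·0.7328) = 0.04870

Final: 0.04870


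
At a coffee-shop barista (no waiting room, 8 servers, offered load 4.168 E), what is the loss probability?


B(c,a) = (a^c/c!) / Σ_{k=0}^{c} a^k/k!
a^8/8! = 2.258922
Σ terms (k=0..8): 1.00000 + 4.16800 + 8.68611 + 12.06790 + 12.57476 + 10.48232 + 7.28172 + 4.33574 + 2.25892 = 62.855471
B = 2.258922/62.855471 = 0.035938

Final: 0.035938


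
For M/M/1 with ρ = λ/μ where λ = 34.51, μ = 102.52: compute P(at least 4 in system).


ρ = 34.51/102.52 = 0.3366
P(N ≥ n) = ρ^n = 0.3366^4 = 0.012839

Final: 0.012839


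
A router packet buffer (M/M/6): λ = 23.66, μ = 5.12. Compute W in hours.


a = 4.6211; ρ = 0.7702; P₀ = 0.007803
Lq = P₀·a^c·ρ/(c!(1−ρ)²) = 1.53893
Wq = Lq/λ = 1.53893/23.66 = 0.06504 hr
W = Wq + 1/μ = 0.06504 + 0.19531 = 0.26036 hr

Final: 0.26036 hr


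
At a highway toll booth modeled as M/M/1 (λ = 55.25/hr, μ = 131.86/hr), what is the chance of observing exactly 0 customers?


ρ = 55.25/131.86 = 0.4190
P_n = (1−ρ)·ρ^n = (1 − 0.4190)·0.4190^0 = 0.5810·1.000000 = 0.580995

Final: 0.580995


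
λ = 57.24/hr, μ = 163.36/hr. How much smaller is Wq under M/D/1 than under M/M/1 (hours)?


ρ = 57.24/163.36 = 0.3504
Wq(M/M/1) = ρ/(μ−λ) = 0.3504/106.12 = 0.003302 hr
Wq(M/D/1) = ρ/(2(μ−λ)) = 0.001651 hr
Savings = 0.003302 − 0.001651 = 0.001651 hr

Final: 0.001651 hr


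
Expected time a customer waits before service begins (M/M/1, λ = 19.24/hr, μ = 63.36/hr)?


ρ = 19.24/63.36 = 0.3037
Wq = ρ/(μ−λ) = 0.3037/(63.36 − 19.24) = 0.3037/44.12 = 0.006883 hr

Final: 0.006883 hr


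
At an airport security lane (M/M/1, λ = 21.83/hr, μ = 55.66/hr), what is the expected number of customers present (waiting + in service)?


ρ = λ/μ = 21.83/55.66 = 0.3922
L = ρ/(1−ρ) = 0.3922/(1 − 0.3922) = 0.3922/0.6078 = 0.6453

Final: 0.6453


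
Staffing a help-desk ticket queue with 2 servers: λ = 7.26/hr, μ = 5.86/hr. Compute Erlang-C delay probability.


a = λ/μ = 1.2389; ρ = a/2 = 0.6195
P₀ = 0.234984 (from M/M/c formula)
C(c,a) = [a^c/(c!(1−ρ))]·P₀ = [1.53489/(2·0.3805)]·0.234984
= 2.01670·0.234984 = 0.473892

Final: 0.473892


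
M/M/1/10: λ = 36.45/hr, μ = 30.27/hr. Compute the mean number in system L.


ρ = 36.45/30.27 = 1.2042
L = ρ[1 − (K+1)ρ^K + Kρ^(K+1)] / [(1−ρ)(1−ρ^(K+1))]
Numerator: 1.2042·(1 − 11·6.409898 + 10·7.718559) = 9.244009
Denominator: (-0.2042)·(-6.718559) = 1.371678
L = 9.244009/1.371678 = 6.7392

Final: 6.7392


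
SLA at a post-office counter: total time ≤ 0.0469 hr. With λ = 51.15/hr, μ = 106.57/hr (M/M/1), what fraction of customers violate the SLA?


W ~ Exponential(μ−λ) for M/M/1.
μ − λ = 106.57 − 51.15 = 55.4200
P(W > t) = e^{−(μ−λ)t} = e^{−2.5992} = 0.074333

Final: 0.074333


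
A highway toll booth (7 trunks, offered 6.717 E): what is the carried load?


B(7,6.717) = 0.231163 (Erlang-B)
Carried load = a(1 − B) = 6.717·(1 − 0.231163) = 6.717·0.768837 = 5.1643 E

Final: 5.1643 Erlangs


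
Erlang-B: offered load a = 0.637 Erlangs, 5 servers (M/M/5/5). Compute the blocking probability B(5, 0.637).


B(c,a) = (a^c/c!) / Σ_{k=0}^{c} a^k/k!
a^5/5! = 0.0008740
Σ terms (k=0..5): 1.00000 + 0.63700 + 0.20288 + 0.04308 + 0.006860 + 0.0008740 = 1.890698
B = 0.0008740/1.890698 = 0.0004623

Final: 0.0004623


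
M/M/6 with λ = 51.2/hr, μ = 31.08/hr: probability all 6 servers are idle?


a = λ/μ = 51.2/31.08 = 1.6474; ρ = a/c = 0.2746
Σ_{k=0}^{5} a^k/k! (terms k=0..5) = 1.00000 + 1.64736 + 1.35690 + 0.74510 + 0.30686 + 0.10110 = 5.15733
Tail: a^6/(6!(1−ρ)) = 19.98636/(720·0.7254) = 0.03826
P₀ = 1/(5.15733 + 0.03826) = 1/5.19559 = 0.192471

Final: 0.192471


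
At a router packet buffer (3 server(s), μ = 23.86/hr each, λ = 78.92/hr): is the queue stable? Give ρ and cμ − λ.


Total capacity cμ = 3·23.86 = 71.58/hr
ρ = λ/(cμ) = 78.92/71.58 = 1.1025
Stable ⇔ ρ < 1: NO
Spare capacity = cμ − λ = 71.58 − 78.92 = -7.34/hr

Final: ρ = 1.1025; unstable; margin = -7.34/hr


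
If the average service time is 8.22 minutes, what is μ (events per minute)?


μ = 1/(service time) in consistent units.
1 minute = 1 min, so μ = 1/8.22 = 0.1217 per minute

Final: 0.1217 /min


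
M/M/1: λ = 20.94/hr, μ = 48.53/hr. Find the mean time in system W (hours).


W = 1/(μ−λ) = 1/(48.53 − 20.94) = 1/27.59 = 0.03625 hr

Final: 0.03625 hr


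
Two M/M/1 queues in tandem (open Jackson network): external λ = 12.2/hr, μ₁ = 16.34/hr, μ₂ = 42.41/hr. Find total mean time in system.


Each node sees arrival rate λ = 12.2/hr (tandem ⇒ throughput preserved).
W₁ = 1/(μ₁−λ) = 1/(16.34−12.2) = 0.24155 hr
W₂ = 1/(μ₂−λ) = 1/(42.41−12.2) = 0.03310 hr
W_total = W₁ + W₂ = 0.24155 + 0.03310 = 0.27465 hr

Final: 0.27465 hr


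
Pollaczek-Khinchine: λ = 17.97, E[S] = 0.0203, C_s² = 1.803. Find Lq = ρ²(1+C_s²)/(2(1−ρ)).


ρ = λ·E[S] = 17.97·0.0203 = 0.3648
Lq = ρ²(1+C_s²)/(2(1−ρ)) = 0.1331·(1+1.803)/(2·0.6352)
= 0.1331·2.8030/1.2704 = 0.29361

Final: 0.29361


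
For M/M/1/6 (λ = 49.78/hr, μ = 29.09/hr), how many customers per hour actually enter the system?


ρ = 1.7112; P_K = (1−ρ)ρ^6/(1−ρ^7) = 0.425531
λ_eff = λ(1 − P_K) = 49.78·(1 − 0.425531) = 49.78·0.574469 = 28.5970 /hr

Final: 28.5970 /hr


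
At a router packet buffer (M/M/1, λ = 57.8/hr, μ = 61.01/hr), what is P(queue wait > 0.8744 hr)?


ρ = 57.8/61.01 = 0.9474
P(Wq > t) = ρ·e^{−(μ−λ)t} = 0.9474·e^{−2.8068}
= 0.9474·0.060397 = 0.057219

Final: 0.057219


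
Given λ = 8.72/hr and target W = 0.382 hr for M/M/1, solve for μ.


W = 1/(μ−λ) ⇒ μ − λ = 1/W = 1/0.382 = 2.6178
μ = λ + 1/W = 8.72 + 2.6178 = 11.3378 per hr

Final: 11.3378 /hr


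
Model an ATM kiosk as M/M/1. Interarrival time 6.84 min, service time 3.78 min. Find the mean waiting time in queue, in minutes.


λ = 60/6.84 = 8.7719 /hr
μ = 60/3.78 = 15.8730 /hr
ρ = λ/μ = 8.7719/15.8730 = 0.5526
Wq = ρ/(μ−λ) = 0.5526/(15.8730−8.7719) = 0.07782 hr
In minutes: 0.07782·60 = 4.669 min

Final: 4.669 min


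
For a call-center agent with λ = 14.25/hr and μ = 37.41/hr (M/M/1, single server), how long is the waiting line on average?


ρ = 14.25/37.41 = 0.3809
Lq = ρ²/(1−ρ) = 0.1451/0.6191 = 0.2344

Final: 0.2344


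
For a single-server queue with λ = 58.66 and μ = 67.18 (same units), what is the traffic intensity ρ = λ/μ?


ρ = λ/μ = 58.66/67.18 = 0.8732

Final: 0.8732


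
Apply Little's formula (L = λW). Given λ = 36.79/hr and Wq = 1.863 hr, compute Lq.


Lq = λWq = 36.79·1.863 = 68.5398

Final: 68.5398


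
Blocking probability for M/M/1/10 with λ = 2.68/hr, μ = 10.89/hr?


ρ = λ/μ = 2.68/10.89 = 0.2461
P_K = (1−ρ)ρ^K/(1−ρ^(K+1)) = (0.7539·0.0000008148)/(1 − 0.0000002005)
= 0.0000006143/1.000000 = 0.0000006143

Final: 0.0000006143


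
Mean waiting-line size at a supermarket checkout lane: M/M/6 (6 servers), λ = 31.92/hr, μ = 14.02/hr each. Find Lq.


a = λ/μ = 2.2767; ρ = a/6 = 0.3795
P₀ = 0.102285
Lq = P₀·a^c·ρ / (c!·(1−ρ)²) = 0.102285·139.28015·0.3795/(720·0.38507)
= 0.01950

Final: 0.01950


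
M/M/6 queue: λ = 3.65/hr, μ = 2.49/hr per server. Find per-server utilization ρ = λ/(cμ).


ρ = λ/(cμ) = 3.65/(6·2.49) = 3.65/14.94 = 0.2443

Final: 0.2443


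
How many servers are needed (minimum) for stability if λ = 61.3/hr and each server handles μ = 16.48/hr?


Stability requires cμ > λ ⇔ c > λ/μ.
λ/μ = 61.3/16.48 = 3.7197
Minimum integer c = ⌊3.7197⌋ + 1 = 4
Check: 4·16.48 = 65.92 > 61.3, while 3·16.48 = 49.44 ≤ 61.3

Final: 4 servers


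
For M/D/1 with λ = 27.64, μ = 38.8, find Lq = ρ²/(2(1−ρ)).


ρ = 27.64/38.8 = 0.7124
M/D/1: Lq = ρ²/(2(1−ρ)) = 0.5075/(2·0.2876) = 0.88217

Final: 0.88217


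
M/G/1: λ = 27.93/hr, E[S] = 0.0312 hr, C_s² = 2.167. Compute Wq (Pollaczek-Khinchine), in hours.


ρ = λ·E[S] = 27.93·0.0312 = 0.8714
E[S²] = E[S]²(1+C_s²) = 0.0312²·(1+2.167) = 0.003083
Wq = λ·E[S²]/(2(1−ρ)) = 27.93·0.003083/(2·0.1286) = 0.33482 hr

Final: 0.33482 hr


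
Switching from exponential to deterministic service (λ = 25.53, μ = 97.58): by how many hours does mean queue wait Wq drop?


ρ = 25.53/97.58 = 0.2616
Wq(M/M/1) = ρ/(μ−λ) = 0.2616/72.05 = 0.003631 hr
Wq(M/D/1) = ρ/(2(μ−λ)) = 0.001816 hr
Savings = 0.003631 − 0.001816 = 0.001816 hr

Final: 0.001816 hr


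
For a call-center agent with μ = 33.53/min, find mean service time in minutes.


Mean service time = 1/μ = 1/33.53 minute = 0.02982 minute
In minutes: 0.02982 × 1 = 0.02982 min

Final: 0.02982 min


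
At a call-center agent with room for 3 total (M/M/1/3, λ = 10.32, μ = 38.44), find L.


ρ = 10.32/38.44 = 0.2685
L = ρ[1 − (K+1)ρ^K + Kρ^(K+1)] / [(1−ρ)(1−ρ^(K+1))]
Numerator: 0.2685·(1 − 4·0.019350 + 3·0.005195) = 0.251874
Denominator: (0.7315)·(0.994805) = 0.727729
L = 0.251874/0.727729 = 0.3461

Final: 0.3461


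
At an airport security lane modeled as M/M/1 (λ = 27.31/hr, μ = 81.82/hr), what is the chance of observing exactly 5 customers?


ρ = 27.31/81.82 = 0.3338
P_n = (1−ρ)·ρ^n = (1 − 0.3338)·0.3338^5 = 0.6662·0.004143 = 0.002760

Final: 0.002760


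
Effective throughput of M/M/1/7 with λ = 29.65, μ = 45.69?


ρ = 0.6489; P_K = (1−ρ)ρ^7/(1−ρ^8) = 0.017567
λ_eff = λ(1 − P_K) = 29.65·(1 − 0.017567) = 29.65·0.982433 = 29.1292 /hr

Final: 29.1292 /hr


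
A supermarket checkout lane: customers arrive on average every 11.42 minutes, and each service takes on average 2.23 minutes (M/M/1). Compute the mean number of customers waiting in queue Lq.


λ = 60/11.42 = 5.2539 /hr
μ = 60/2.23 = 26.9058 /hr
ρ = λ/μ = 5.2539/26.9058 = 0.1953
Lq = ρ²/(1−ρ) = 0.03813/0.8047 = 0.04738

Final: 0.04738


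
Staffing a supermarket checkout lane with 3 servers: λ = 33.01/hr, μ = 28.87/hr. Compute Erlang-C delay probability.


a = λ/μ = 1.1434; ρ = a/3 = 0.3811
P₀ = 0.312533 (from M/M/c formula)
C(c,a) = [a^c/(c!(1−ρ))]·P₀ = [1.49485/(6·0.6189)]·0.312533
= 0.40258·0.312533 = 0.125818

Final: 0.125818


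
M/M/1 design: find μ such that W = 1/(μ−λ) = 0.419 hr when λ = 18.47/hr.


W = 1/(μ−λ) ⇒ μ − λ = 1/W = 1/0.419 = 2.3866
μ = λ + 1/W = 18.47 + 2.3866 = 20.8566 per hr

Final: 20.8566 /hr


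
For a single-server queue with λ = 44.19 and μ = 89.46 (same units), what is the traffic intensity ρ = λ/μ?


ρ = λ/μ = 44.19/89.46 = 0.4940

Final: 0.4940


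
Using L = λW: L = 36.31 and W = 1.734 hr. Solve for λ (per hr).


λ = L/W = 36.31/1.734 = 20.9400 /hr

Final: 20.9400 /hr


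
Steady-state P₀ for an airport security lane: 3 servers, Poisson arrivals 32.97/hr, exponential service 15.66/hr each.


a = λ/μ = 32.97/15.66 = 2.1054; ρ = a/c = 0.7018
Σ_{k=0}^{2} a^k/k! (terms k=0..2) = 1.00000 + 2.10536 + 2.21628 = 5.32164
Tail: a^3/(3!(1−ρ)) = 9.33215/(6·0.2982) = 5.21561
P₀ = 1/(5.32164 + 5.21561) = 1/10.53725 = 0.094901

Final: 0.094901


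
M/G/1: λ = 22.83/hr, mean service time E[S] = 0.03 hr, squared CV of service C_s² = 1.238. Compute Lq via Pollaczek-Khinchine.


ρ = λ·E[S] = 22.83·0.03 = 0.6849
Lq = ρ²(1+C_s²)/(2(1−ρ)) = 0.4691·(1+1.238)/(2·0.3151)
= 0.4691·2.2380/0.6302 = 1.66585

Final: 1.66585


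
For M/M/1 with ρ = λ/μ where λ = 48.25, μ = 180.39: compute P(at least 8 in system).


ρ = 48.25/180.39 = 0.2675
P(N ≥ n) = ρ^n = 0.2675^8 = 0.00002620

Final: 0.00002620


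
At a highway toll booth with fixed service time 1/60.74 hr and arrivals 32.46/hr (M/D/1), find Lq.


ρ = 32.46/60.74 = 0.5344
M/D/1: Lq = ρ²/(2(1−ρ)) = 0.2856/(2·0.4656) = 0.30670

Final: 0.30670


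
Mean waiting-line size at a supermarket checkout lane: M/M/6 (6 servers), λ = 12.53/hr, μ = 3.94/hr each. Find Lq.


a = λ/μ = 3.1802; ρ = a/6 = 0.5300
P₀ = 0.040605
Lq = P₀·a^c·ρ / (c!·(1−ρ)²) = 0.040605·1034.49667·0.5300/(720·0.22087)
= 0.14001

Final: 0.14001


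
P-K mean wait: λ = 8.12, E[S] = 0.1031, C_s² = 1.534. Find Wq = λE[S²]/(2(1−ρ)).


ρ = λ·E[S] = 8.12·0.1031 = 0.8372
E[S²] = E[S]²(1+C_s²) = 0.1031²·(1+1.534) = 0.026935
Wq = λ·E[S²]/(2(1−ρ)) = 8.12·0.026935/(2·0.1628) = 0.67162 hr

Final: 0.67162 hr


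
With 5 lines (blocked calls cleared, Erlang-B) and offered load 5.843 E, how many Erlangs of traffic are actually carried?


B(5,5.843) = 0.349298 (Erlang-B)
Carried load = a(1 − B) = 5.843·(1 − 0.349298) = 5.843·0.650702 = 3.8021 E

Final: 3.8021 Erlangs


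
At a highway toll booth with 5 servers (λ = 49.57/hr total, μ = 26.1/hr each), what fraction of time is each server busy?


ρ = λ/(cμ) = 49.57/(5·26.1) = 49.57/130.50 = 0.3798

Final: 0.3798


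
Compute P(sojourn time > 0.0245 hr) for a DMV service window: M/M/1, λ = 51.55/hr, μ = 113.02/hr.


W ~ Exponential(μ−λ) for M/M/1.
μ − λ = 113.02 − 51.55 = 61.4700
P(W > t) = e^{−(μ−λ)t} = e^{−1.5060} = 0.221792

Final: 0.221792


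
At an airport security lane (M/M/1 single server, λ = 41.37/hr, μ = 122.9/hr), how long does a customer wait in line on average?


ρ = 41.37/122.9 = 0.3366
Wq = ρ/(μ−λ) = 0.3366/(122.9 − 41.37) = 0.3366/81.53 = 0.004129 hr

Final: 0.004129 hr


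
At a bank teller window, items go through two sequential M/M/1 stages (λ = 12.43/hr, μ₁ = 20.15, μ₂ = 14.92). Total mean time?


Each node sees arrival rate λ = 12.43/hr (tandem ⇒ throughput preserved).
W₁ = 1/(μ₁−λ) = 1/(20.15−12.43) = 0.12953 hr
W₂ = 1/(μ₂−λ) = 1/(14.92−12.43) = 0.40161 hr
W_total = W₁ + W₂ = 0.12953 + 0.40161 = 0.53114 hr

Final: 0.53114 hr


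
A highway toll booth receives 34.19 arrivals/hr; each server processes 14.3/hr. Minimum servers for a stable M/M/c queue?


Stability requires cμ > λ ⇔ c > λ/μ.
λ/μ = 34.19/14.3 = 2.3909
Minimum integer c = ⌊2.3909⌋ + 1 = 3
Check: 3·14.3 = 42.90 > 34.19, while 2·14.3 = 28.60 ≤ 34.19

Final: 3 servers


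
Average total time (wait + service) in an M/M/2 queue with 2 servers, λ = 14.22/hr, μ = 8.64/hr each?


a = 1.6458; ρ = 0.8229; P₀ = 0.097143
Lq = P₀·a^c·ρ/(c!(1−ρ)²) = 3.45265
Wq = Lq/λ = 3.45265/14.22 = 0.24280 hr
W = Wq + 1/μ = 0.24280 + 0.11574 = 0.35854 hr

Final: 0.35854 hr


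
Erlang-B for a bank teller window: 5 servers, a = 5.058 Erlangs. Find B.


B(c,a) = (a^c/c!) / Σ_{k=0}^{c} a^k/k!
a^5/5! = 27.587534
Σ terms (k=0..5): 1.00000 + 5.05800 + 12.79168 + 21.56678 + 27.27119 + 27.58753 = 95.275180
B = 27.587534/95.275180 = 0.289556

Final: 0.289556


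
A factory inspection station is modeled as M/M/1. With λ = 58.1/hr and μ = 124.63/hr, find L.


ρ = λ/μ = 58.1/124.63 = 0.4662
L = ρ/(1−ρ) = 0.4662/(1 − 0.4662) = 0.4662/0.5338 = 0.8733

Final: 0.8733


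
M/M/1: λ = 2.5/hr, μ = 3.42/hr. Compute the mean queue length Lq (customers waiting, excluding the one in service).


ρ = 2.5/3.42 = 0.7310
Lq = ρ²/(1−ρ) = 0.5344/0.2690 = 1.9864

Final: 1.9864


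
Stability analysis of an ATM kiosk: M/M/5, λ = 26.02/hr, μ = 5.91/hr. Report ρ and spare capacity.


Total capacity cμ = 5·5.91 = 29.55/hr
ρ = λ/(cμ) = 26.02/29.55 = 0.8805
Stable ⇔ ρ < 1: YES
Spare capacity = cμ − λ = 29.55 − 26.02 = 3.53/hr

Final: ρ = 0.8805; stable; margin = 3.53/hr


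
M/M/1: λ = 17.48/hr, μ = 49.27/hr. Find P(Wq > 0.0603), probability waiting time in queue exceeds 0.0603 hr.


ρ = 17.48/49.27 = 0.3548
P(Wq > t) = ρ·e^{−(μ−λ)t} = 0.3548·e^{−1.9169}
= 0.3548·0.147057 = 0.052173

Final: 0.052173


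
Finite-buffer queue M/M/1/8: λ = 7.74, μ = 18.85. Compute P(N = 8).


ρ = λ/μ = 7.74/18.85 = 0.4106
P_K = (1−ρ)ρ^K/(1−ρ^(K+1)) = (0.5894·0.0008080)/(1 − 0.0003318)
= 0.0004763/0.999668 = 0.0004764

Final: 0.0004764


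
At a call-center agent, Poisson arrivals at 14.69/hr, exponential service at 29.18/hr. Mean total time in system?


W = 1/(μ−λ) = 1/(29.18 − 14.69) = 1/14.49 = 0.06901 hr

Final: 0.06901 hr


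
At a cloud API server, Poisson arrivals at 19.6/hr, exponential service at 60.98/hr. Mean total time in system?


W = 1/(μ−λ) = 1/(60.98 − 19.6) = 1/41.38 = 0.02417 hr

Final: 0.02417 hr
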